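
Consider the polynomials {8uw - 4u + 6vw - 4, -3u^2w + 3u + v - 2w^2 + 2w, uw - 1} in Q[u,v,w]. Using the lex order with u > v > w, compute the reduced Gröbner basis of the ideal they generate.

f_1 = 8uw - 4u + 6vw - 4, LT = uw.
f_2 = -3u^2w + 3u + v - 2w^2 + 2w, LT = u^2w.
f_3 = uw - 1, LT = uw.

S(f_1,f_2): lcm = u^2w. S = -1/2u^2 + 3/4uvw + 1/2u + 1/3v - 2/3w^2 + 2/3w.
  reduce S modulo (f_1, f_2, f_3):
  remainder -1/2u^2 + 3/8uv + 1/2u - 9/16v^2w + 17/24v - 2/3w^2 + 2/3w ≠ 0; add g_4 = -1/2u^2 + 3/8uv + 1/2u - 9/16v^2w + 17/24v - 2/3w^2 + 2/3w to the basis.

S(f_1,f_3): lcm = uw. S = -1/2u + 3/4vw + 1/2.
  reduce S modulo (f_1, f_2, f_3, g_4):
  remainder -1/2u + 3/4vw + 1/2 ≠ 0; add g_5 = -1/2u + 3/4vw + 1/2 to the basis.

S(f_2,f_3): lcm = u^2w. S = -1/3v + 2/3w^2 - 2/3w.
  reduce S modulo (f_1, f_2, f_3, g_4, g_5):
  remainder -1/3v + 2/3w^2 - 2/3w ≠ 0; add g_6 = -1/3v + 2/3w^2 - 2/3w to the basis.

S(f_1,g_4): lcm = u^2w. S = -1/2u^2 + 3/2uvw + uw - 1/2u - 9/8v^2w^2 + 17/12vw - 4/3w^3 + 4/3w^2.
  reduce S modulo (f_1, f_2, f_3, g_4, g_5, g_6):
  remainder -9/2w^6 + 9w^5 - 9/2w^4 - 3/2w^3 + 3w^2 - 3/2w ≠ 0; add g_7 = -9/2w^6 + 9w^5 - 9/2w^4 - 3/2w^3 + 3w^2 - 3/2w to the basis.

S(f_1,g_5): lcm = uw. S = -1/2u + 3/2vw^2 + 3/4vw + w - 1/2.
  reduce S modulo (f_1, f_2, f_3, g_4, g_5, g_6, g_7):
  remainder 3w^4 - 3w^3 + w - 1 ≠ 0; add g_8 = 3w^4 - 3w^3 + w - 1 to the basis.

The other S-polynomials (S(f_2,g_4), S(f_3,g_4), S(f_2,g_5), S(f_3,g_5), S(g_4,g_5), S(f_1,g_6), S(f_2,g_6), S(f_3,g_6), S(g_4,g_6), S(g_5,g_6), S(f_1,g_7), S(f_2,g_7), S(f_3,g_7), S(g_4,g_7), S(g_5,g_7), S(g_6,g_7), S(f_1,g_8), S(f_2,g_8), S(f_3,g_8), S(g_4,g_8), S(g_5,g_8), S(g_6,g_8), S(g_7,g_8)) all reduce to 0 modulo the current basis, so we have a Gröbner basis.
Inter-reduce: drop elements whose leading term is divisible by another's, tail-reduce, and make monic.

G = {u - 3w^3 + 3w^2 - 1, v - 2w^2 + 2w, w^4 - w^3 + 1/3w - 1/3}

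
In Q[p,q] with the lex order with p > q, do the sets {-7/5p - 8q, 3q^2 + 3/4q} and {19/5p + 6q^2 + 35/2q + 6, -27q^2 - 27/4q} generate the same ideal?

No, the ideals differ.

Equality of ideals is decidable: compute both reduced Gröbner bases (unique for the ordering) and check whether they agree.
Buchberger on the first generating set:
f_1 = -7/5p - 8q, LT = p.
f_2 = 3q^2 + 3/4q, LT = q^2.

The S-polynomials (S(f_1,f_2)) all reduce to 0 modulo the current basis, so we have a Gröbner basis.
Inter-reduce: drop elements whose leading term is divisible by another's, tail-reduce, and make monic.
Reduced Gröbner basis: {p + 40/7q, q^2 + 1/4q}.

Buchberger on the second generating set:
h_1 = 19/5p + 6q^2 + 35/2q + 6, LT = p.
h_2 = -27q^2 - 27/4q, LT = q^2.

The S-polynomials (S(h_1,h_2)) all reduce to 0 modulo the current basis, so we have a Gröbner basis.
Inter-reduce: drop elements whose leading term is divisible by another's, tail-reduce, and make monic.
Reduced Gröbner basis: {p + 80/19q + 30/19, q^2 + 1/4q}.

Since the reduced bases disagree, the two ideals are not the same.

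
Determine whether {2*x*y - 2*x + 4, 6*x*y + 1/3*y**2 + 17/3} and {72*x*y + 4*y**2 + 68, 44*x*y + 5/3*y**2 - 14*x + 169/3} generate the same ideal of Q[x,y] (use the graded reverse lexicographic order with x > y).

Yes, the ideals are equal.

For a fixed monomial order, each ideal has a unique reduced Gröbner basis; comparing bases decides equality.
Buchberger on the first generating set:
f_1 = 2*x*y - 2*x + 4, LT = x*y.
f_2 = 6*x*y + 1/3*y**2 + 17/3, LT = x*y.

S(f_1,f_2): lcm = x*y. S = -1/18*y**2 - x + 19/18.
  leading term y**2: no divisor's leading term divides it; move -1/18*y**2 to the remainder.
  leading term x: no divisor's leading term divides it; move -x to the remainder.
  leading term 1: no divisor's leading term divides it; move 19/18 to the remainder.
  remainder -1/18*y**2 - x + 19/18 ≠ 0; add g_3 = -1/18*y**2 - x + 19/18 to the basis.

S(f_1,g_3): lcm = x*y**2. S = -18*x**2 - x*y + 19*x + 2*y.
  leading term x**2: no divisor's leading term divides it; move -18*x**2 to the remainder.
  leading term x*y: subtract (-1/2)·f_1 from -x*y + 19*x + 2*y → 18*x + 2*y + 2
  leading term x: no divisor's leading term divides it; move 18*x to the remainder.
  leading term y: no divisor's leading term divides it; move 2*y to the remainder.
  leading term 1: no divisor's leading term divides it; move 2 to the remainder.
  remainder -18*x**2 + 18*x + 2*y + 2 ≠ 0; add g_4 = -18*x**2 + 18*x + 2*y + 2 to the basis.

The other S-polynomials (S(f_2,g_3), S(f_1,g_4), S(f_2,g_4), S(g_3,g_4)) all reduce to 0 modulo the current basis, so we have a Gröbner basis.
Inter-reduce: drop elements whose leading term is divisible by another's, tail-reduce, and make monic.
Reduced Gröbner basis: {x**2 - x - 1/9*y - 1/9, x*y - x + 2, y**2 + 18*x - 19}.

Buchberger on the second generating set:
h_1 = 72*x*y + 4*y**2 + 68, LT = x*y.
h_2 = 44*x*y + 5/3*y**2 - 14*x + 169/3, LT = x*y.

S(h_1,h_2): lcm = x*y. S = 7/396*y**2 + 7/22*x - 133/396.
  leading term y**2: no divisor's leading term divides it; move 7/396*y**2 to the remainder.
  leading term x: no divisor's leading term divides it; move 7/22*x to the remainder.
  leading term 1: no divisor's leading term divides it; move -133/396 to the remainder.
  remainder 7/396*y**2 + 7/22*x - 133/396 ≠ 0; add k_3 = 7/396*y**2 + 7/22*x - 133/396 to the basis.

S(h_1,k_3): lcm = x*y**2. S = 1/18*y**3 - 18*x**2 + 19*x + 17/18*y.
  leading term y**3: subtract (22/7*y)·k_3 from 1/18*y**3 - 18*x**2 + 19*x + 17/18*y → -18*x**2 - x*y + 19*x + 2*y
  leading term x**2: no divisor's leading term divides it; move -18*x**2 to the remainder.
  leading term x*y: subtract (-1/72)·h_1 from -x*y + 19*x + 2*y → 1/18*y**2 + 19*x + 2*y + 17/18
  leading term y**2: subtract (22/7)·k_3 from 1/18*y**2 + 19*x + 2*y + 17/18 → 18*x + 2*y + 2
  leading term x: no divisor's leading term divides it; move 18*x to the remainder.
  leading term y: no divisor's leading term divides it; move 2*y to the remainder.
  leading term 1: no divisor's leading term divides it; move 2 to the remainder.
  remainder -18*x**2 + 18*x + 2*y + 2 ≠ 0; add k_4 = -18*x**2 + 18*x + 2*y + 2 to the basis.

The other S-polynomials (S(h_2,k_3), S(h_1,k_4), S(h_2,k_4), S(k_3,k_4)) all reduce to 0 modulo the current basis, so we have a Gröbner basis.
Inter-reduce: drop elements whose leading term is divisible by another's, tail-reduce, and make monic.
Reduced Gröbner basis: {x**2 - x - 1/9*y - 1/9, x*y - x + 2, y**2 + 18*x - 19}.

These coincide, so the ideals are equal.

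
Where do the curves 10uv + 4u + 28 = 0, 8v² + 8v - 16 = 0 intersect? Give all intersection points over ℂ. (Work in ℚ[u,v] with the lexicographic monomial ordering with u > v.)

{(7/4, -2), (-2, 1)}

Compute a lex Gröbner basis by Buchberger's algorithm.
f_1 = 10uv + 4u + 28, LT = uv.
f_2 = 8v² + 8v - 16, LT = v².

S(f_1,f_2): lcm = uv². S = -⅗uv + 2u + 14/5v.
  leading term uv: subtract (-3/50)·f_1 from -⅗uv + 2u + 14/5v → 56/25u + 14/5v + 42/25
  leading term u: no divisor's leading term divides it; move 56/25u to the remainder.
  leading term v: no divisor's leading term divides it; move 14/5v to the remainder.
  leading term 1: no divisor's leading term divides it; move 42/25 to the remainder.
  remainder 56/25u + 14/5v + 42/25 ≠ 0; add h_3 = 56/25u + 14/5v + 42/25 to the basis.

The other S-polynomials (S(f_1,h_3), S(f_2,h_3)) all reduce to 0 modulo the current basis, so we have a Gröbner basis.
Inter-reduce: drop elements whose leading term is divisible by another's, tail-reduce, and make monic.
Reduced Gröbner basis: {u + 5/4v + ¾, v² + v - 2}.

A lex Gröbner basis eliminates variables successively. Here v² + v - 2 depends only on v, with roots {-2, 1}; lifting each root through the earlier basis elements recovers the full solutions.
  v = -2: the earlier basis element becomes u - 7/4 = 0, giving u = 7/4 — point (7/4, -2).
  v = 1: the earlier basis element becomes u + 2 = 0, giving u = -2 — point (-2, 1).
Each listed point satisfies every original equation (direct substitution).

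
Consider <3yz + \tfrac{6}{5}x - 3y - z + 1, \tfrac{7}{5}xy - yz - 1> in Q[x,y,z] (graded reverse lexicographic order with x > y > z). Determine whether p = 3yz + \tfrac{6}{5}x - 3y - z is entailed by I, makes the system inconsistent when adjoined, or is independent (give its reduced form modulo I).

Adjoining 3yz + \tfrac{6}{5}x - 3y - z makes the ideal the whole ring: the system is inconsistent.

First compute the reduced Gröbner basis of I by Buchberger's algorithm.
f_1 = 3yz + \tfrac{6}{5}x - 3y - z + 1, LT = yz.
f_2 = \tfrac{7}{5}xy - yz - 1, LT = xy.

S(f_1,f_2): lcm = xyz. S = \tfrac{5}{7}yz^{2} + \tfrac{2}{5}x^{2} - xy - \tfrac{1}{3}xz + \tfrac{1}{3}x + \tfrac{5}{7}z.
  leading term yz^{2}: subtract (\tfrac{5}{21}z)·f_1 from \tfrac{5}{7}yz^{2} + \tfrac{2}{5}x^{2} - xy - \tfrac{1}{3}xz + \tfrac{1}{3}x + \tfrac{5}{7}z → \tfrac{2}{5}x^{2} - xy - \tfrac{13}{21}xz + \tfrac{5}{7}yz + \tfrac{5}{21}z^{2} + \tfrac{1}{3}x + \tfrac{10}{21}z
  leading term x^{2}: no divisor's leading term divides it; move \tfrac{2}{5}x^{2} to the remainder.
  leading term xy: subtract (-\tfrac{5}{7})·f_2 from -xy - \tfrac{13}{21}xz + \tfrac{5}{7}yz + \tfrac{5}{21}z^{2} + \tfrac{1}{3}x + \tfrac{10}{21}z → -\tfrac{13}{21}xz + \tfrac{5}{21}z^{2} + \tfrac{1}{3}x + \tfrac{10}{21}z - \tfrac{5}{7}
  leading term xz: no divisor's leading term divides it; move -\tfrac{13}{21}xz to the remainder.
  leading term z^{2}: no divisor's leading term divides it; move \tfrac{5}{21}z^{2} to the remainder.
  leading term x: no divisor's leading term divides it; move \tfrac{1}{3}x to the remainder.
  leading term z: no divisor's leading term divides it; move \tfrac{10}{21}z to the remainder.
  leading term 1: no divisor's leading term divides it; move -\tfrac{5}{7} to the remainder.
  remainder \tfrac{2}{5}x^{2} - \tfrac{13}{21}xz + \tfrac{5}{21}z^{2} + \tfrac{1}{3}x + \tfrac{10}{21}z - \tfrac{5}{7} ≠ 0; add h_3 = \tfrac{2}{5}x^{2} - \tfrac{13}{21}xz + \tfrac{5}{21}z^{2} + \tfrac{1}{3}x + \tfrac{10}{21}z - \tfrac{5}{7} to the basis.

S(f_1,h_3): leading monomials are coprime, so the S-polynomial reduces to 0 (Buchberger's first criterion).
S(f_2,h_3): lcm = x^{2}y. S = \tfrac{5}{6}xyz - \tfrac{25}{42}yz^{2} - \tfrac{5}{6}xy - \tfrac{25}{21}yz - \tfrac{5}{7}x + \tfrac{25}{14}y.
  leading term xyz: subtract (\tfrac{5}{18}x)·f_1 from \tfrac{5}{6}xyz - \tfrac{25}{42}yz^{2} - \tfrac{5}{6}xy - \tfrac{25}{21}yz - \tfrac{5}{7}x + \tfrac{25}{14}y → -\tfrac{25}{42}yz^{2} - \tfrac{1}{3}x^{2} + \tfrac{5}{18}xz - \tfrac{25}{21}yz - \tfrac{125}{126}x + \tfrac{25}{14}y
  leading term yz^{2}: subtract (-\tfrac{25}{126}z)·f_1 from -\tfrac{25}{42}yz^{2} - \tfrac{1}{3}x^{2} + \tfrac{5}{18}xz - \tfrac{25}{21}yz - \tfrac{125}{126}x + \tfrac{25}{14}y → -\tfrac{1}{3}x^{2} + \tfrac{65}{126}xz - \tfrac{25}{14}yz - \tfrac{25}{126}z^{2} - \tfrac{125}{126}x + \tfrac{25}{14}y + \tfrac{25}{126}z
  leading term x^{2}: subtract (-\tfrac{5}{6})·h_3 from -\tfrac{1}{3}x^{2} + \tfrac{65}{126}xz - \tfrac{25}{14}yz - \tfrac{25}{126}z^{2} - \tfrac{125}{126}x + \tfrac{25}{14}y + \tfrac{25}{126}z → -\tfrac{25}{14}yz - \tfrac{5}{7}x + \tfrac{25}{14}y + \tfrac{25}{42}z - \tfrac{25}{42}
  leading term yz: subtract (-\tfrac{25}{42})·f_1 from -\tfrac{25}{14}yz - \tfrac{5}{7}x + \tfrac{25}{14}y + \tfrac{25}{42}z - \tfrac{25}{42} → 0
  remainder 0.

Every S-polynomial of the final basis reduces to 0, so we have a Gröbner basis.
Inter-reduce: drop elements whose leading term is divisible by another's, tail-reduce, and make monic.
Reduced Gröbner basis: {x^{2} - \tfrac{65}{42}xz + \tfrac{25}{42}z^{2} + \tfrac{5}{6}x + \tfrac{25}{21}z - \tfrac{25}{14}, xy + \tfrac{2}{7}x - \tfrac{5}{7}y - \tfrac{5}{21}z - \tfrac{10}{21}, yz + \tfrac{2}{5}x - y - \tfrac{1}{3}z + \tfrac{1}{3}}.
Label its elements g_1 = x^{2} - \tfrac{65}{42}xz + \tfrac{25}{42}z^{2} + \tfrac{5}{6}x + \tfrac{25}{21}z - \tfrac{25}{14}, g_2 = xy + \tfrac{2}{7}x - \tfrac{5}{7}y - \tfrac{5}{21}z - \tfrac{10}{21}, g_3 = yz + \tfrac{2}{5}x - y - \tfrac{1}{3}z + \tfrac{1}{3}.

Reduce p = 3yz + \tfrac{6}{5}x - 3y - z modulo G:
  leading term yz: subtract (3)·g_3 from 3yz + \tfrac{6}{5}x - 3y - z → -1
  leading term 1: no divisor's leading term divides it; move -1 to the remainder.
  normal form = -1.
The normal form is nonzero, so p ∉ I. Since p minus its normal form lies in I, I + (p) = I + (r) where r = -1; decide whether this ideal is the whole ring.
Here r = -1 is a nonzero constant, hence a unit: 1 ∈ I + (p), the Gröbner basis of I + (p) is {1}, and the enlarged system has no common solution — adjoining p is inconsistent.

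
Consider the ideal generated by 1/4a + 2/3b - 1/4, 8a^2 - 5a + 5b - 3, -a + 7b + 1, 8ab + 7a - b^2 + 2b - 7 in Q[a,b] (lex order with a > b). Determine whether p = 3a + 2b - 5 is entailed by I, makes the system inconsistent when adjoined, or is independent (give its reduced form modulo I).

First compute the reduced Gröbner basis of I by Buchberger's algorithm.
f_1 = 1/4a + 2/3b - 1/4, LT = a.
f_2 = 8a^2 - 5a + 5b - 3, LT = a^2.
f_3 = -a + 7b + 1, LT = a.
f_4 = 8ab + 7a - b^2 + 2b - 7, LT = ab.

S(f_1,f_2): lcm = a^2. S = 8/3ab - 3/8a - 5/8b + 3/8.
  reduce S modulo (f_1, f_2, f_3, f_4):
  remainder -64/9b^2 + 73/24b ≠ 0; add h_5 = -64/9b^2 + 73/24b to the basis.

S(f_1,f_3): lcm = a. S = 29/3b.
  reduce S modulo (f_1, f_2, f_3, f_4, h_5):
  remainder 29/3b ≠ 0; add h_6 = 29/3b to the basis.

The other S-polynomials (S(f_1,f_4), S(f_2,f_3), S(f_2,f_4), S(f_3,f_4), S(f_1,h_5), S(f_2,h_5), S(f_3,h_5), S(f_4,h_5), S(f_1,h_6), S(f_2,h_6), S(f_3,h_6), S(f_4,h_6), S(h_5,h_6)) all reduce to 0 modulo the current basis, so we have a Gröbner basis.
Inter-reduce: drop elements whose leading term is divisible by another's, tail-reduce, and make monic.
Reduced Gröbner basis: {a - 1, b}.
Label its elements g_1 = a - 1, g_2 = b.

Reduce p = 3a + 2b - 5 modulo G:
  leading term a: subtract (3)·g_1 from 3a + 2b - 5 → 2b - 2
  leading term b: subtract (2)·g_2 from 2b - 2 → -2
  leading term 1: no divisor's leading term divides it; move -2 to the remainder.
  normal form = -2.
The normal form is nonzero, so p ∉ I. Since p minus its normal form lies in I, I + (p) = I + (r) where r = -2; decide whether this ideal is the whole ring.
Here r = -2 is a nonzero constant, hence a unit: 1 ∈ I + (p), the Gröbner basis of I + (p) is {1}, and the enlarged system has no common solution — adjoining p is inconsistent.

Adjoining 3a + 2b - 5 makes the ideal the whole ring: the system is inconsistent.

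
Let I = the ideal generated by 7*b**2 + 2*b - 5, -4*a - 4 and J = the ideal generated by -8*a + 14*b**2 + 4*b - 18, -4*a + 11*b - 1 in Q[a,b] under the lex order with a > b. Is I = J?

Equality of ideals is decidable: compute both reduced Gröbner bases (unique for the ordering) and check whether they agree.
Buchberger on the first generating set:
f_1 = 7*b**2 + 2*b - 5, LT = b**2.
f_2 = -4*a - 4, LT = a.

The S-polynomials (S(f_1,f_2)) all reduce to 0 modulo the current basis, so we have a Gröbner basis.
Inter-reduce: drop elements whose leading term is divisible by another's, tail-reduce, and make monic.
Reduced Gröbner basis: {a + 1, b**2 + 2/7*b - 5/7}.

Buchberger on the second generating set:
h_1 = -8*a + 14*b**2 + 4*b - 18, LT = a.
h_2 = -4*a + 11*b - 1, LT = a.

S(h_1,h_2): lcm = a. S = -7/4*b**2 + 9/4*b + 2.
  leading term b**2: no divisor's leading term divides it; move -7/4*b**2 to the remainder.
  leading term b: no divisor's leading term divides it; move 9/4*b to the remainder.
  leading term 1: no divisor's leading term divides it; move 2 to the remainder.
  remainder -7/4*b**2 + 9/4*b + 2 ≠ 0; add k_3 = -7/4*b**2 + 9/4*b + 2 to the basis.

The other S-polynomials (S(h_1,k_3), S(h_2,k_3)) all reduce to 0 modulo the current basis, so we have a Gröbner basis.
Inter-reduce: drop elements whose leading term is divisible by another's, tail-reduce, and make monic.
Reduced Gröbner basis: {a - 11/4*b + 1/4, b**2 - 9/7*b - 8/7}.

Since the reduced bases disagree, the two ideals are not the same.

No, the ideals differ.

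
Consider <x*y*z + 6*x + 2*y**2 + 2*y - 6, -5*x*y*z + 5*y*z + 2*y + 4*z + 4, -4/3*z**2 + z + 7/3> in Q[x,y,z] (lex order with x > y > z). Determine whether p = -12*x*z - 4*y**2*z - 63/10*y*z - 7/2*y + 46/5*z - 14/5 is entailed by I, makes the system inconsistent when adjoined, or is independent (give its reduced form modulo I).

First compute the reduced Gröbner basis of I by Buchberger's algorithm.
f_1 = x*y*z + 6*x + 2*y**2 + 2*y - 6, LT = x*y*z.
f_2 = -5*x*y*z + 5*y*z + 2*y + 4*z + 4, LT = x*y*z.
f_3 = -4/3*z**2 + z + 7/3, LT = z**2.

S(f_1,f_2): lcm = x*y*z. S = 6*x + 2*y**2 + y*z + 12/5*y + 4/5*z - 26/5.
  leading term x: no divisor's leading term divides it; move 6*x to the remainder.
  leading term y**2: no divisor's leading term divides it; move 2*y**2 to the remainder.
  leading term y*z: no divisor's leading term divides it; move y*z to the remainder.
  leading term y: no divisor's leading term divides it; move 12/5*y to the remainder.
  leading term z: no divisor's leading term divides it; move 4/5*z to the remainder.
  leading term 1: no divisor's leading term divides it; move -26/5 to the remainder.
  remainder 6*x + 2*y**2 + y*z + 12/5*y + 4/5*z - 26/5 ≠ 0; add h_4 = 6*x + 2*y**2 + y*z + 12/5*y + 4/5*z - 26/5 to the basis.

S(f_1,f_3): lcm = x*y*z**2. S = 3/4*x*y*z + 7/4*x*y + 6*x*z + 2*y**2*z + 2*y*z - 6*z.
  leading term x*y*z: subtract (3/4)·f_1 from 3/4*x*y*z + 7/4*x*y + 6*x*z + 2*y**2*z + 2*y*z - 6*z → 7/4*x*y + 6*x*z - 9/2*x + 2*y**2*z - 3/2*y**2 + 2*y*z - 3/2*y - 6*z + 9/2
  leading term x*y: subtract (7/24*y)·h_4 from 7/4*x*y + 6*x*z - 9/2*x + 2*y**2*z - 3/2*y**2 + 2*y*z - 3/2*y - 6*z + 9/2 → 6*x*z - 9/2*x - 7/12*y**3 + 41/24*y**2*z - 11/5*y**2 + 53/30*y*z + 1/60*y - 6*z + 9/2
  leading term x*z: subtract (z)·h_4 from 6*x*z - 9/2*x - 7/12*y**3 + 41/24*y**2*z - 11/5*y**2 + 53/30*y*z + 1/60*y - 6*z + 9/2 → -9/2*x - 7/12*y**3 - 7/24*y**2*z - 11/5*y**2 - y*z**2 - 19/30*y*z + 1/60*y - 4/5*z**2 - 4/5*z + 9/2
  leading term x: subtract (-3/4)·h_4 from -9/2*x - 7/12*y**3 - 7/24*y**2*z - 11/5*y**2 - y*z**2 - 19/30*y*z + 1/60*y - 4/5*z**2 - 4/5*z + 9/2 → -7/12*y**3 - 7/24*y**2*z - 7/10*y**2 - y*z**2 + 7/60*y*z + 109/60*y - 4/5*z**2 - 1/5*z + 3/5
  leading term y**3: no divisor's leading term divides it; move -7/12*y**3 to the remainder.
  leading term y**2*z: no divisor's leading term divides it; move -7/24*y**2*z to the remainder.
  leading term y**2: no divisor's leading term divides it; move -7/10*y**2 to the remainder.
  leading term y*z**2: subtract (3/4*y)·f_3 from -y*z**2 + 7/60*y*z + 109/60*y - 4/5*z**2 - 1/5*z + 3/5 → -19/30*y*z + 1/15*y - 4/5*z**2 - 1/5*z + 3/5
  leading term y*z: no divisor's leading term divides it; move -19/30*y*z to the remainder.
  leading term y: no divisor's leading term divides it; move 1/15*y to the remainder.
  leading term z**2: subtract (3/5)·f_3 from -4/5*z**2 - 1/5*z + 3/5 → -4/5*z - 4/5
  leading term z: no divisor's leading term divides it; move -4/5*z to the remainder.
  leading term 1: no divisor's leading term divides it; move -4/5 to the remainder.
  remainder -7/12*y**3 - 7/24*y**2*z - 7/10*y**2 - 19/30*y*z + 1/15*y - 4/5*z - 4/5 ≠ 0; add h_5 = -7/12*y**3 - 7/24*y**2*z - 7/10*y**2 - 19/30*y*z + 1/15*y - 4/5*z - 4/5 to the basis.

The other S-polynomials (S(f_2,f_3), S(f_1,h_4), S(f_2,h_4), S(f_3,h_4), S(f_1,h_5), S(f_2,h_5), S(f_3,h_5), S(h_4,h_5)) all reduce to 0 modulo the current basis, so we have a Gröbner basis.
Inter-reduce: drop elements whose leading term is divisible by another's, tail-reduce, and make monic.
Reduced Gröbner basis: {x + 1/3*y**2 + 1/6*y*z + 2/5*y + 2/15*z - 13/15, y**3 + 1/2*y**2*z + 6/5*y**2 + 38/35*y*z - 4/35*y + 48/35*z + 48/35, z**2 - 3/4*z - 7/4}.
Label its elements g_1 = x + 1/3*y**2 + 1/6*y*z + 2/5*y + 2/15*z - 13/15, g_2 = y**3 + 1/2*y**2*z + 6/5*y**2 + 38/35*y*z - 4/35*y + 48/35*z + 48/35, g_3 = z**2 - 3/4*z - 7/4.

Reduce p = -12*x*z - 4*y**2*z - 63/10*y*z - 7/2*y + 46/5*z - 14/5 modulo G:
  leading term x*z: subtract (-12*z)·g_1 from -12*x*z - 4*y**2*z - 63/10*y*z - 7/2*y + 46/5*z - 14/5 → 2*y*z**2 - 3/2*y*z - 7/2*y + 8/5*z**2 - 6/5*z - 14/5
  leading term y*z**2: subtract (2*y)·g_3 from 2*y*z**2 - 3/2*y*z - 7/2*y + 8/5*z**2 - 6/5*z - 14/5 → 8/5*z**2 - 6/5*z - 14/5
  leading term z**2: subtract (8/5)·g_3 from 8/5*z**2 - 6/5*z - 14/5 → 0
  normal form = 0.
Since the normal form is 0, p ∈ I.

Ideal membership is decidable via reduction modulo a Gröbner basis.

-12*x*z - 4*y**2*z - 63/10*y*z - 7/2*y + 46/5*z - 14/5 lies in I (it reduces to 0).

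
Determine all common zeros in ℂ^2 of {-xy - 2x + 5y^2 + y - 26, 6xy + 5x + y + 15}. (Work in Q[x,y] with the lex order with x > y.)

{(-1, 2), (-26/3 + 17*sqrt(154)/21, -23/15 - sqrt(154)/15), (-17*sqrt(154)/21 - 26/3, -23/15 + sqrt(154)/15)}

Compute a lex Gröbner basis by Buchberger's algorithm.
f_1 = -xy - 2x + 5y^2 + y - 26, LT = xy.
f_2 = 6xy + 5x + y + 15, LT = xy.

S(f_1,f_2): lcm = xy. S = 7/6x - 5y^2 - 7/6y + 47/2.
  leading term x: no divisor's leading term divides it; move 7/6x to the remainder.
  leading term y^2: no divisor's leading term divides it; move -5y^2 to the remainder.
  leading term y: no divisor's leading term divides it; move -7/6y to the remainder.
  leading term 1: no divisor's leading term divides it; move 47/2 to the remainder.
  remainder 7/6x - 5y^2 - 7/6y + 47/2 ≠ 0; add h_3 = 7/6x - 5y^2 - 7/6y + 47/2 to the basis.

S(f_1,h_3): lcm = xy. S = 2x + 30/7y^3 - 4y^2 - 148/7y + 26.
  leading term x: subtract (12/7)·h_3 from 2x + 30/7y^3 - 4y^2 - 148/7y + 26 → 30/7y^3 + 32/7y^2 - 134/7y - 100/7
  leading term y^3: no divisor's leading term divides it; move 30/7y^3 to the remainder.
  leading term y^2: no divisor's leading term divides it; move 32/7y^2 to the remainder.
  leading term y: no divisor's leading term divides it; move -134/7y to the remainder.
  leading term 1: no divisor's leading term divides it; move -100/7 to the remainder.
  remainder 30/7y^3 + 32/7y^2 - 134/7y - 100/7 ≠ 0; add h_4 = 30/7y^3 + 32/7y^2 - 134/7y - 100/7 to the basis.

The other S-polynomials (S(f_2,h_3), S(f_1,h_4), S(f_2,h_4), S(h_3,h_4)) all reduce to 0 modulo the current basis, so we have a Gröbner basis.
Inter-reduce: drop elements whose leading term is divisible by another's, tail-reduce, and make monic.
Reduced Gröbner basis: {x - 30/7y^2 - y + 141/7, y^3 + 16/15y^2 - 67/15y - 10/3}.

From the last basis element, y^3 + 16/15y^2 - 67/15y - 10/3 = 0, so y takes values in {2, -23/15 - sqrt(154)/15, -23/15 + sqrt(154)/15}. Each choice, substituted upward through the basis, yields the corresponding point(s) of the solution set.
  y = 2: the earlier basis element becomes x + 1 = 0, giving x = -1 — point (-1, 2).
  y = -23/15 - sqrt(154)/15: the earlier basis element becomes x - 17*sqrt(154)/21 + 26/3 = 0, giving x = -26/3 + 17*sqrt(154)/21 — point (-26/3 + 17*sqrt(154)/21, -23/15 - sqrt(154)/15).
  y = -23/15 + sqrt(154)/15: the earlier basis element becomes x + 26/3 + 17*sqrt(154)/21 = 0, giving x = -17*sqrt(154)/21 - 26/3 — point (-17*sqrt(154)/21 - 26/3, -23/15 + sqrt(154)/15).
Substituting each solution back into the original system confirms all equations vanish.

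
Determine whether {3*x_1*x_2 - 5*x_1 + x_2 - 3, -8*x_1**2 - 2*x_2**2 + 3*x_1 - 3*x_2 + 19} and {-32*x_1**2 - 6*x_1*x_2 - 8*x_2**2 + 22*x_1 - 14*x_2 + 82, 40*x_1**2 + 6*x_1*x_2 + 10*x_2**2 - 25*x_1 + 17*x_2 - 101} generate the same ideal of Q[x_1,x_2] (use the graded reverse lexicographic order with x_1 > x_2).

Yes, the ideals are equal.

Since reduced Gröbner bases are canonical representatives of ideals under a given ordering, it suffices to compute and compare them.
Buchberger on the first generating set:
f_1 = 3*x_1*x_2 - 5*x_1 + x_2 - 3, LT = x_1*x_2.
f_2 = -8*x_1**2 - 2*x_2**2 + 3*x_1 - 3*x_2 + 19, LT = x_1**2.

S(f_1,f_2): lcm = x_1**2*x_2. S = -1/4*x_2**3 - 5/3*x_1**2 + 17/24*x_1*x_2 - 3/8*x_2**2 - x_1 + 19/8*x_2.
  leading term x_2**3: no divisor's leading term divides it; move -1/4*x_2**3 to the remainder.
  leading term x_1**2: subtract (5/24)·f_2 from -5/3*x_1**2 + 17/24*x_1*x_2 - 3/8*x_2**2 - x_1 + 19/8*x_2 → 17/24*x_1*x_2 + 1/24*x_2**2 - 13/8*x_1 + 3*x_2 - 95/24
  leading term x_1*x_2: subtract (17/72)·f_1 from 17/24*x_1*x_2 + 1/24*x_2**2 - 13/8*x_1 + 3*x_2 - 95/24 → 1/24*x_2**2 - 4/9*x_1 + 199/72*x_2 - 13/4
  leading term x_2**2: no divisor's leading term divides it; move 1/24*x_2**2 to the remainder.
  leading term x_1: no divisor's leading term divides it; move -4/9*x_1 to the remainder.
  leading term x_2: no divisor's leading term divides it; move 199/72*x_2 to the remainder.
  leading term 1: no divisor's leading term divides it; move -13/4 to the remainder.
  remainder -1/4*x_2**3 + 1/24*x_2**2 - 4/9*x_1 + 199/72*x_2 - 13/4 ≠ 0; add g_3 = -1/4*x_2**3 + 1/24*x_2**2 - 4/9*x_1 + 199/72*x_2 - 13/4 to the basis.

S(f_1,g_3): lcm = x_1*x_2**3. S = -3/2*x_1*x_2**2 + 1/3*x_2**3 - 16/9*x_1**2 + 199/18*x_1*x_2 - x_2**2 - 13*x_1.
  leading term x_1*x_2**2: subtract (-1/2*x_2)·f_1 from -3/2*x_1*x_2**2 + 1/3*x_2**3 - 16/9*x_1**2 + 199/18*x_1*x_2 - x_2**2 - 13*x_1 → 1/3*x_2**3 - 16/9*x_1**2 + 77/9*x_1*x_2 - 1/2*x_2**2 - 13*x_1 - 3/2*x_2
  leading term x_2**3: subtract (-4/3)·g_3 from 1/3*x_2**3 - 16/9*x_1**2 + 77/9*x_1*x_2 - 1/2*x_2**2 - 13*x_1 - 3/2*x_2 → -16/9*x_1**2 + 77/9*x_1*x_2 - 4/9*x_2**2 - 367/27*x_1 + 59/27*x_2 - 13/3
  leading term x_1**2: subtract (2/9)·f_2 from -16/9*x_1**2 + 77/9*x_1*x_2 - 4/9*x_2**2 - 367/27*x_1 + 59/27*x_2 - 13/3 → 77/9*x_1*x_2 - 385/27*x_1 + 77/27*x_2 - 77/9
  leading term x_1*x_2: subtract (77/27)·f_1 from 77/9*x_1*x_2 - 385/27*x_1 + 77/27*x_2 - 77/9 → 0
  remainder 0.

S(f_2,g_3): leading monomials are coprime, so the S-polynomial reduces to 0 (Buchberger's first criterion).
Every S-polynomial of the final basis reduces to 0, so we have a Gröbner basis.
Inter-reduce: drop elements whose leading term is divisible by another's, tail-reduce, and make monic.
Reduced Gröbner basis: {x_2**3 - 1/6*x_2**2 + 16/9*x_1 - 199/18*x_2 + 13, x_1**2 + 1/4*x_2**2 - 3/8*x_1 + 3/8*x_2 - 19/8, x_1*x_2 - 5/3*x_1 + 1/3*x_2 - 1}.

Buchberger on the second generating set:
h_1 = -32*x_1**2 - 6*x_1*x_2 - 8*x_2**2 + 22*x_1 - 14*x_2 + 82, LT = x_1**2.
h_2 = 40*x_1**2 + 6*x_1*x_2 + 10*x_2**2 - 25*x_1 + 17*x_2 - 101, LT = x_1**2.

S(h_1,h_2): lcm = x_1**2. S = 3/80*x_1*x_2 - 1/16*x_1 + 1/80*x_2 - 3/80.
  leading term x_1*x_2: no divisor's leading term divides it; move 3/80*x_1*x_2 to the remainder.
  leading term x_1: no divisor's leading term divides it; move -1/16*x_1 to the remainder.
  leading term x_2: no divisor's leading term divides it; move 1/80*x_2 to the remainder.
  leading term 1: no divisor's leading term divides it; move -3/80 to the remainder.
  remainder 3/80*x_1*x_2 - 1/16*x_1 + 1/80*x_2 - 3/80 ≠ 0; add k_3 = 3/80*x_1*x_2 - 1/16*x_1 + 1/80*x_2 - 3/80 to the basis.

S(h_1,k_3): lcm = x_1**2*x_2. S = 3/16*x_1*x_2**2 + 1/4*x_2**3 + 5/3*x_1**2 - 49/48*x_1*x_2 + 7/16*x_2**2 + x_1 - 41/16*x_2.
  leading term x_1*x_2**2: subtract (5*x_2)·k_3 from 3/16*x_1*x_2**2 + 1/4*x_2**3 + 5/3*x_1**2 - 49/48*x_1*x_2 + 7/16*x_2**2 + x_1 - 41/16*x_2 → 1/4*x_2**3 + 5/3*x_1**2 - 17/24*x_1*x_2 + 3/8*x_2**2 + x_1 - 19/8*x_2
  leading term x_2**3: no divisor's leading term divides it; move 1/4*x_2**3 to the remainder.
  leading term x_1**2: subtract (-5/96)·h_1 from 5/3*x_1**2 - 17/24*x_1*x_2 + 3/8*x_2**2 + x_1 - 19/8*x_2 → -49/48*x_1*x_2 - 1/24*x_2**2 + 103/48*x_1 - 149/48*x_2 + 205/48
  leading term x_1*x_2: subtract (-245/9)·k_3 from -49/48*x_1*x_2 - 1/24*x_2**2 + 103/48*x_1 - 149/48*x_2 + 205/48 → -1/24*x_2**2 + 4/9*x_1 - 199/72*x_2 + 13/4
  leading term x_2**2: no divisor's leading term divides it; move -1/24*x_2**2 to the remainder.
  leading term x_1: no divisor's leading term divides it; move 4/9*x_1 to the remainder.
  leading term x_2: no divisor's leading term divides it; move -199/72*x_2 to the remainder.
  leading term 1: no divisor's leading term divides it; move 13/4 to the remainder.
  remainder 1/4*x_2**3 - 1/24*x_2**2 + 4/9*x_1 - 199/72*x_2 + 13/4 ≠ 0; add k_4 = 1/4*x_2**3 - 1/24*x_2**2 + 4/9*x_1 - 199/72*x_2 + 13/4 to the basis.

S(h_2,k_3): lcm = x_1**2*x_2. S = 3/20*x_1*x_2**2 + 1/4*x_2**3 + 5/3*x_1**2 - 23/24*x_1*x_2 + 17/40*x_2**2 + x_1 - 101/40*x_2.
  leading term x_1*x_2**2: subtract (4*x_2)·k_3 from 3/20*x_1*x_2**2 + 1/4*x_2**3 + 5/3*x_1**2 - 23/24*x_1*x_2 + 17/40*x_2**2 + x_1 - 101/40*x_2 → 1/4*x_2**3 + 5/3*x_1**2 - 17/24*x_1*x_2 + 3/8*x_2**2 + x_1 - 19/8*x_2
  leading term x_2**3: subtract (1)·k_4 from 1/4*x_2**3 + 5/3*x_1**2 - 17/24*x_1*x_2 + 3/8*x_2**2 + x_1 - 19/8*x_2 → 5/3*x_1**2 - 17/24*x_1*x_2 + 5/12*x_2**2 + 5/9*x_1 + 7/18*x_2 - 13/4
  leading term x_1**2: subtract (-5/96)·h_1 from 5/3*x_1**2 - 17/24*x_1*x_2 + 5/12*x_2**2 + 5/9*x_1 + 7/18*x_2 - 13/4 → -49/48*x_1*x_2 + 245/144*x_1 - 49/144*x_2 + 49/48
  leading term x_1*x_2: subtract (-245/9)·k_3 from -49/48*x_1*x_2 + 245/144*x_1 - 49/144*x_2 + 49/48 → 0
  remainder 0.

S(h_1,k_4): leading monomials are coprime, so the S-polynomial reduces to 0 (Buchberger's first criterion).
S(h_2,k_4): leading monomials are coprime, so the S-polynomial reduces to 0 (Buchberger's first criterion).
S(k_3,k_4): lcm = x_1*x_2**3. S = -3/2*x_1*x_2**2 + 1/3*x_2**3 - 16/9*x_1**2 + 199/18*x_1*x_2 - x_2**2 - 13*x_1.
  leading term x_1*x_2**2: subtract (-40*x_2)·k_3 from -3/2*x_1*x_2**2 + 1/3*x_2**3 - 16/9*x_1**2 + 199/18*x_1*x_2 - x_2**2 - 13*x_1 → 1/3*x_2**3 - 16/9*x_1**2 + 77/9*x_1*x_2 - 1/2*x_2**2 - 13*x_1 - 3/2*x_2
  leading term x_2**3: subtract (4/3)·k_4 from 1/3*x_2**3 - 16/9*x_1**2 + 77/9*x_1*x_2 - 1/2*x_2**2 - 13*x_1 - 3/2*x_2 → -16/9*x_1**2 + 77/9*x_1*x_2 - 4/9*x_2**2 - 367/27*x_1 + 59/27*x_2 - 13/3
  leading term x_1**2: subtract (1/18)·h_1 from -16/9*x_1**2 + 77/9*x_1*x_2 - 4/9*x_2**2 - 367/27*x_1 + 59/27*x_2 - 13/3 → 80/9*x_1*x_2 - 400/27*x_1 + 80/27*x_2 - 80/9
  leading term x_1*x_2: subtract (6400/27)·k_3 from 80/9*x_1*x_2 - 400/27*x_1 + 80/27*x_2 - 80/9 → 0
  remainder 0.

Every S-polynomial of the final basis reduces to 0, so we have a Gröbner basis.
Inter-reduce: drop elements whose leading term is divisible by another's, tail-reduce, and make monic.
Reduced Gröbner basis: {x_2**3 - 1/6*x_2**2 + 16/9*x_1 - 199/18*x_2 + 13, x_1**2 + 1/4*x_2**2 - 3/8*x_1 + 3/8*x_2 - 19/8, x_1*x_2 - 5/3*x_1 + 1/3*x_2 - 1}.

Same reduced basis, so the two generating sets span the same ideal.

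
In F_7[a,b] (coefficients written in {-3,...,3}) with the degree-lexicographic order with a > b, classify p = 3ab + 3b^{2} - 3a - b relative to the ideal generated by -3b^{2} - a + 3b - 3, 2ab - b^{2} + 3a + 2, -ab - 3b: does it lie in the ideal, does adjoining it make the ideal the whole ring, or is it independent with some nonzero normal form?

First compute the reduced Gröbner basis of I by Buchberger's algorithm.
f_1 = -3b^{2} - a + 3b - 3, LT = b^{2}.
f_2 = 2ab - b^{2} + 3a + 2, LT = ab.
f_3 = -ab - 3b, LT = ab.

S(f_1,f_2): lcm = ab^{2}. S = -3b^{3} - 2a^{2} + ab + a - b.
  leading term b^{3}: subtract (b)·f_1 from -3b^{3} - 2a^{2} + ab + a - b → -2a^{2} + 2ab - 3b^{2} + a + 2b
  leading term a^{2}: no divisor's leading term divides it; move -2a^{2} to the remainder.
  leading term ab: subtract (1)·f_2 from 2ab - 3b^{2} + a + 2b → -2b^{2} - 2a + 2b - 2
  leading term b^{2}: subtract (3)·f_1 from -2b^{2} - 2a + 2b - 2 → a
  leading term a: no divisor's leading term divides it; move a to the remainder.
  remainder -2a^{2} + a ≠ 0; add h_4 = -2a^{2} + a to the basis.

S(f_1,f_3): lcm = ab^{2}. S = -2a^{2} - ab - 3b^{2} + a.
  leading term a^{2}: subtract (1)·h_4 from -2a^{2} - ab - 3b^{2} + a → -ab - 3b^{2}
  leading term ab: subtract (3)·f_2 from -ab - 3b^{2} → -2a + 1
  leading term a: no divisor's leading term divides it; move -2a to the remainder.
  leading term 1: no divisor's leading term divides it; move 1 to the remainder.
  remainder -2a + 1 ≠ 0; add h_5 = -2a + 1 to the basis.

The other S-polynomials (S(f_2,f_3), S(f_1,h_4), S(f_2,h_4), S(f_3,h_4), S(f_1,h_5), S(f_2,h_5), S(f_3,h_5), S(h_4,h_5)) all reduce to 0 modulo the current basis, so we have a Gröbner basis.
Inter-reduce: drop elements whose leading term is divisible by another's, tail-reduce, and make monic.
Reduced Gröbner basis: {b^{2} - b, a + 3}.
Label its elements g_1 = b^{2} - b, g_2 = a + 3.

Reduce p = 3ab + 3b^{2} - 3a - b modulo G:
  leading term ab: subtract (3b)·g_2 from 3ab + 3b^{2} - 3a - b → 3b^{2} - 3a - 3b
  leading term b^{2}: subtract (3)·g_1 from 3b^{2} - 3a - 3b → -3a
  leading term a: subtract (-3)·g_2 from -3a → 2
  leading term 1: no divisor's leading term divides it; move 2 to the remainder.
  normal form = 2.
The normal form is nonzero, so p ∉ I. Since p minus its normal form lies in I, I + (p) = I + (r) where r = 2; decide whether this ideal is the whole ring.
Here r = 2 is a nonzero constant, hence a unit: 1 ∈ I + (p), the Gröbner basis of I + (p) is {1}, and the enlarged system has no common solution — adjoining p is inconsistent.

Ideal membership is decidable via reduction modulo a Gröbner basis.

Adjoining 3ab + 3b^{2} - 3a - b makes the ideal the whole ring: the system is inconsistent.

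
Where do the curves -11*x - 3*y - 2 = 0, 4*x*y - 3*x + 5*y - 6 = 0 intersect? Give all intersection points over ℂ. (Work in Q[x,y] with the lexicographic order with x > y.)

Compute a lex Gröbner basis by Buchberger's algorithm.
f_1 = -11*x - 3*y - 2, LT = x.
f_2 = 4*x*y - 3*x + 5*y - 6, LT = x*y.

S(f_1,f_2): lcm = x*y. S = 3/4*x + 3/11*y**2 - 47/44*y + 3/2.
  leading term x: subtract (-3/44)·f_1 from 3/4*x + 3/11*y**2 - 47/44*y + 3/2 → 3/11*y**2 - 14/11*y + 15/11
  leading term y**2: no divisor's leading term divides it; move 3/11*y**2 to the remainder.
  leading term y: no divisor's leading term divides it; move -14/11*y to the remainder.
  leading term 1: no divisor's leading term divides it; move 15/11 to the remainder.
  remainder 3/11*y**2 - 14/11*y + 15/11 ≠ 0; add h_3 = 3/11*y**2 - 14/11*y + 15/11 to the basis.

S(f_1,h_3): leading monomials are coprime, so the S-polynomial reduces to 0 (Buchberger's first criterion).
S(f_2,h_3): lcm = x*y**2. S = 47/12*x*y - 5*x + 5/4*y**2 - 3/2*y.
  leading term x*y: subtract (-47/132*y)·f_1 from 47/12*x*y - 5*x + 5/4*y**2 - 3/2*y → -5*x + 2/11*y**2 - 73/33*y
  leading term x: subtract (5/11)·f_1 from -5*x + 2/11*y**2 - 73/33*y → 2/11*y**2 - 28/33*y + 10/11
  leading term y**2: subtract (2/3)·h_3 from 2/11*y**2 - 28/33*y + 10/11 → 0
  remainder 0.

Every S-polynomial of the final basis reduces to 0, so we have a Gröbner basis.
Inter-reduce: drop elements whose leading term is divisible by another's, tail-reduce, and make monic.
Reduced Gröbner basis: {x + 3/11*y + 2/11, y**2 - 14/3*y + 5}.

From the last basis element, y**2 - 14/3*y + 5 = 0, so y takes values in {5/3, 3}. Each choice, substituted upward through the basis, yields the corresponding point(s) of the solution set.
  y = 5/3: the earlier basis element becomes x + 7/11 = 0, giving x = -7/11 — point (-7/11, 5/3).
  y = 3: the earlier basis element becomes x + 1 = 0, giving x = -1 — point (-1, 3).

{(-7/11, 5/3), (-1, 3)}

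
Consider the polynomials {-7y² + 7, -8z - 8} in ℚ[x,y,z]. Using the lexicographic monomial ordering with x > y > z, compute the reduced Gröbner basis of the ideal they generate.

G = {y² - 1, z + 1}

f_1 = -7y² + 7, LT = y².
f_2 = -8z - 8, LT = z.

S(f_1,f_2): leading monomials are coprime, so the S-polynomial reduces to 0 (Buchberger's first criterion).
Every S-polynomial of the final basis reduces to 0, so we have a Gröbner basis.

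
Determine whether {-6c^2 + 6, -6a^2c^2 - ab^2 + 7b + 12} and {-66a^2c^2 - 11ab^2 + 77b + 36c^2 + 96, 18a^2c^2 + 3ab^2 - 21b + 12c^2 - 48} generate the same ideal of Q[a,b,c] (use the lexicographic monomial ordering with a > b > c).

Yes, the ideals are equal.

Equality of ideals is decidable: compute both reduced Gröbner bases (unique for the ordering) and check whether they agree.
Buchberger on the first generating set:
f_1 = -6c^2 + 6, LT = c^2.
f_2 = -6a^2c^2 - ab^2 + 7b + 12, LT = a^2c^2.

S(f_1,f_2): lcm = a^2c^2. S = -a^2 - 1/6ab^2 + 7/6b + 2.
  reduce S modulo (f_1, f_2):
  remainder -a^2 - 1/6ab^2 + 7/6b + 2 ≠ 0; add g_3 = -a^2 - 1/6ab^2 + 7/6b + 2 to the basis.

The other S-polynomials (S(f_1,g_3), S(f_2,g_3)) all reduce to 0 modulo the current basis, so we have a Gröbner basis.
Inter-reduce: drop elements whose leading term is divisible by another's, tail-reduce, and make monic.
Reduced Gröbner basis: {a^2 + 1/6ab^2 - 7/6b - 2, c^2 - 1}.

Buchberger on the second generating set:
h_1 = -66a^2c^2 - 11ab^2 + 77b + 36c^2 + 96, LT = a^2c^2.
h_2 = 18a^2c^2 + 3ab^2 - 21b + 12c^2 - 48, LT = a^2c^2.

S(h_1,h_2): lcm = a^2c^2. S = -40/33c^2 + 40/33.
  reduce S modulo (h_1, h_2):
  remainder -40/33c^2 + 40/33 ≠ 0; add k_3 = -40/33c^2 + 40/33 to the basis.

S(h_1,k_3): lcm = a^2c^2. S = a^2 + 1/6ab^2 - 7/6b - 6/11c^2 - 16/11.
  reduce S modulo (h_1, h_2, k_3):
  remainder a^2 + 1/6ab^2 - 7/6b - 2 ≠ 0; add k_4 = a^2 + 1/6ab^2 - 7/6b - 2 to the basis.

The other S-polynomials (S(h_2,k_3), S(h_1,k_4), S(h_2,k_4), S(k_3,k_4)) all reduce to 0 modulo the current basis, so we have a Gröbner basis.
Inter-reduce: drop elements whose leading term is divisible by another's, tail-reduce, and make monic.
Reduced Gröbner basis: {a^2 + 1/6ab^2 - 7/6b - 2, c^2 - 1}.

Same reduced basis, so the two generating sets span the same ideal.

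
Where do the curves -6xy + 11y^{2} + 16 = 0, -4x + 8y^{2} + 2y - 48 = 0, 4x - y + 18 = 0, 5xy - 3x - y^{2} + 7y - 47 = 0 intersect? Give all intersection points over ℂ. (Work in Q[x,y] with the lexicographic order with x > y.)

Compute a lex Gröbner basis by Buchberger's algorithm.
f_1 = -6xy + 11y^{2} + 16, LT = xy.
f_2 = -4x + 8y^{2} + 2y - 48, LT = x.
f_3 = 4x - y + 18, LT = x.
f_4 = 5xy - 3x - y^{2} + 7y - 47, LT = xy.

S(f_1,f_2): lcm = xy. S = 2y^{3} - \tfrac{4}{3}y^{2} - 12y - \tfrac{8}{3}.
  leading term y^{3}: no divisor's leading term divides it; move 2y^{3} to the remainder.
  leading term y^{2}: no divisor's leading term divides it; move -\tfrac{4}{3}y^{2} to the remainder.
  leading term y: no divisor's leading term divides it; move -12y to the remainder.
  leading term 1: no divisor's leading term divides it; move -\tfrac{8}{3} to the remainder.
  remainder 2y^{3} - \tfrac{4}{3}y^{2} - 12y - \tfrac{8}{3} ≠ 0; add h_5 = 2y^{3} - \tfrac{4}{3}y^{2} - 12y - \tfrac{8}{3} to the basis.

S(f_1,f_3): lcm = xy. S = -\tfrac{19}{12}y^{2} - \tfrac{9}{2}y - \tfrac{8}{3}.
  leading term y^{2}: no divisor's leading term divides it; move -\tfrac{19}{12}y^{2} to the remainder.
  leading term y: no divisor's leading term divides it; move -\tfrac{9}{2}y to the remainder.
  leading term 1: no divisor's leading term divides it; move -\tfrac{8}{3} to the remainder.
  remainder -\tfrac{19}{12}y^{2} - \tfrac{9}{2}y - \tfrac{8}{3} ≠ 0; add h_6 = -\tfrac{19}{12}y^{2} - \tfrac{9}{2}y - \tfrac{8}{3} to the basis.

S(f_1,f_4): lcm = xy. S = \tfrac{3}{5}x - \tfrac{49}{30}y^{2} - \tfrac{7}{5}y + \tfrac{101}{15}.
  leading term x: subtract (-\tfrac{3}{20})·f_2 from \tfrac{3}{5}x - \tfrac{49}{30}y^{2} - \tfrac{7}{5}y + \tfrac{101}{15} → -\tfrac{13}{30}y^{2} - \tfrac{11}{10}y - \tfrac{7}{15}
  leading term y^{2}: subtract (\tfrac{26}{95})·h_6 from -\tfrac{13}{30}y^{2} - \tfrac{11}{10}y - \tfrac{7}{15} → \tfrac{5}{38}y + \tfrac{5}{19}
  leading term y: no divisor's leading term divides it; move \tfrac{5}{38}y to the remainder.
  leading term 1: no divisor's leading term divides it; move \tfrac{5}{19} to the remainder.
  remainder \tfrac{5}{38}y + \tfrac{5}{19} ≠ 0; add h_7 = \tfrac{5}{38}y + \tfrac{5}{19} to the basis.

The other S-polynomials (S(f_2,f_3), S(f_2,f_4), S(f_3,f_4), S(f_1,h_5), S(f_2,h_5), S(f_3,h_5), S(f_4,h_5), S(f_1,h_6), S(f_2,h_6), S(f_3,h_6), S(f_4,h_6), S(h_5,h_6), S(f_1,h_7), S(f_2,h_7), S(f_3,h_7), S(f_4,h_7), S(h_5,h_7), S(h_6,h_7)) all reduce to 0 modulo the current basis, so we have a Gröbner basis.
Inter-reduce: drop elements whose leading term is divisible by another's, tail-reduce, and make monic.
Reduced Gröbner basis: {x + 5, y + 2}.

A lex Gröbner basis eliminates variables successively. Here y + 2 depends only on y, with roots {-2}; lifting each root through the earlier basis elements recovers the full solutions.
  y = -2: the earlier basis element becomes x + 5 = 0, giving x = -5 — point (-5, -2).
Each listed point satisfies every original equation (direct substitution).

{(-5, -2)}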